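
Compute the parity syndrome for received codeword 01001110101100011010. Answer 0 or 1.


Syndrome = XOR of all bits = 0 XOR 1 XOR 0 XOR 0 XOR 1 XOR 1 XOR 1 XOR 0 XOR 1 XOR 0 XOR 1 XOR 1 XOR 0 XOR 0 XOR 0 XOR 1 XOR 1 XOR 0 XOR 1 XOR 0 = 0

0


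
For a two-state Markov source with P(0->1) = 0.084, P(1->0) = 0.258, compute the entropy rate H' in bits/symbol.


Stationary distribution: pi_0 = p10/(p01+p10) = 0.7544, pi_1 = 0.2456. Entropy rate H' = pi_0*H(p01) + pi_1*H(p10) = 0.7544*0.4161 + 0.2456*0.8237 = 0.5162

0.5162 bits/symbol


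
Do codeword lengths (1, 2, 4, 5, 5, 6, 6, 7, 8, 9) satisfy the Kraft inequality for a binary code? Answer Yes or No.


Kraft sum = sum(2^(-l_i)) = 0.9199, need <= 1. Result: satisfied (a binary prefix-free code with these lengths exists)

Yes


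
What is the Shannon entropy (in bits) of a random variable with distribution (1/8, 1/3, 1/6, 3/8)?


H = -sum(p_i * log2(p_i)). Terms: -(1/8)*log2(1/8) = 0.375000; -(1/3)*log2(1/3) = 0.528321; -(1/6)*log2(1/6) = 0.430827; -(3/8)*log2(3/8) = 0.530639. H = 0.375000 + 0.528321 + 0.430827 + 0.530639 = 1.8648

1.8648 bits


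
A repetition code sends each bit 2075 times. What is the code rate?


Rate = k/n = 1/2075

1/2075


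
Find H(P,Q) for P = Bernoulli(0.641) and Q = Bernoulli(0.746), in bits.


H(P,Q) = -p*log2(q) - (1-p)*log2(1-q). -0.641*log2(0.746) = 0.270984; -0.359*log2(0.254) = 0.709779. H(P,Q) = 0.270984 + 0.709779 = 0.9808

0.9808 bits


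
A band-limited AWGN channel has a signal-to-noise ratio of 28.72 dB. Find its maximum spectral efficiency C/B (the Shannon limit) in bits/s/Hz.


SNR_linear = 10^(28.72/10) = 744.732; C/B = log2(1 + SNR_linear) = log2(1 + 744.732) = 9.5425

9.5425 bits/s/Hz


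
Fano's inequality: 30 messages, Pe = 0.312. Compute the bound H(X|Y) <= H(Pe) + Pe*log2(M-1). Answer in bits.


H(Pe) = -Pe*log2(Pe) - (1-Pe)*log2(1-Pe) = -0.312*log2(0.312) - 0.688*log2(0.688) = 0.524279 + 0.371189 = 0.8955. Pe*log2(M-1) = 0.312*log2(29) = 1.515690. Bound = H(Pe) + Pe*log2(M-1) = 0.524279 + 0.371189 + 1.515690 = 2.4112

2.4112 bits


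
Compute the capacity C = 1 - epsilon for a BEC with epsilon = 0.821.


C = 1 - epsilon = 1 - 0.821 = 0.179

0.179 bits


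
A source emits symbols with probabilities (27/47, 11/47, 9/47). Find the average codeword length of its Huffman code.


Huffman construction (repeatedly merge the two least-probable nodes; each merge adds 1 bit to every symbol beneath it): 9/47 + 11/47 = 20/47; 20/47 + 27/47 = 1. Resulting codeword lengths (in the order the probabilities were given): (1, 2, 2). L_avg = sum(p_i * l_i) = 27/47*1 + 11/47*2 + 9/47*2 = 67/47 = 1.4255

1.4255 bits


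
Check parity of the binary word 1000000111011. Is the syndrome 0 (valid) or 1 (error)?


Syndrome = XOR of all bits = 1 XOR 0 XOR 0 XOR 0 XOR 0 XOR 0 XOR 0 XOR 1 XOR 1 XOR 1 XOR 0 XOR 1 XOR 1 = 0

0


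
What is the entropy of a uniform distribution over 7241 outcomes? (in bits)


H = log2(n) = log2(7241) = 12.822

12.822 bits


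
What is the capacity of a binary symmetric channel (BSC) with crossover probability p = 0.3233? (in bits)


H(p) = -p*log2(p) - (1-p)*log2(1-p) = -0.3233*log2(0.3233) - 0.6767*log2(0.6767) = 0.526673 + 0.381261 = 0.9079. C = 1 - H(p) = 1 - 0.9079 = 0.0921

0.0921 bits


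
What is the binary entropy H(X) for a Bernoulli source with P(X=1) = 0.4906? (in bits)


H = -p*log2(p) - (1-p)*log2(1-p). -0.4906*log2(0.4906) = 0.504033; -0.5094*log2(0.5094) = 0.495712. H = 0.504033 + 0.495712 = 0.9997

0.9997 bits


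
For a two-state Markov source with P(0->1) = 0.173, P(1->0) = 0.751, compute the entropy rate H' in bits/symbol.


Stationary distribution: pi_0 = p10/(p01+p10) = 0.8128, pi_1 = 0.1872. Entropy rate H' = pi_0*H(p01) + pi_1*H(p10) = 0.8128*0.6645 + 0.1872*0.8097 = 0.6917

0.6917 bits/symbol


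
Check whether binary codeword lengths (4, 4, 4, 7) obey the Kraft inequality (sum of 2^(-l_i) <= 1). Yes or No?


Kraft sum = sum(2^(-l_i)) = 0.1953, need <= 1. Result: satisfied (a binary prefix-free code with these lengths exists)

Yes


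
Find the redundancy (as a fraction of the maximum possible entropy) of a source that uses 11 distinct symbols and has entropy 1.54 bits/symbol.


H_max = log2(K) = log2(11) = 3.4594 bits/symbol. Redundancy = 1 - H/H_max = 1 - 1.54/3.4594 = 1 - 0.4452 = 0.5548

0.5548


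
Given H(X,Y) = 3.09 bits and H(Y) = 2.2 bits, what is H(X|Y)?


H(X|Y) = H(X,Y) - H(Y) = 3.09 - 2.2 = 0.89

0.89 bits


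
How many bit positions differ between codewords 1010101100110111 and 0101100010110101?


Count differing positions: ^ ^ ^ ^ . . ^ ^ ^ . . . . . ^ . = 8 differences

8


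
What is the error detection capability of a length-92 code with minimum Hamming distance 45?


Detection capability = d_min - 1 = 45 - 1 = 44

44 errors


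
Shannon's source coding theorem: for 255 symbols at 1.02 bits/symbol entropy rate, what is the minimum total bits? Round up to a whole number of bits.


Minimum bits >= n * H = 255 * 1.02 = 260.1, rounded up to a whole number of bits = 261

261 bits


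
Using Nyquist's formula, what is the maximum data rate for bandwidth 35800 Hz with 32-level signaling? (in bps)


Rate = 2 * B * log2(M) = 2 * 35800 * 5.0 = 358000.0

358000.0 bps


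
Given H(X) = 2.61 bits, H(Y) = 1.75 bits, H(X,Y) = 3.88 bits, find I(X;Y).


I(X;Y) = H(X) + H(Y) - H(X,Y) = 2.61 + 1.75 - 3.88 = 0.48

0.48 bits


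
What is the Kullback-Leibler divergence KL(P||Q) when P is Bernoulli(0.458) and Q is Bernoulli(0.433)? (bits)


KL = p*log2(p/q) + (1-p)*log2((1-p)/(1-q)) = 0.458*log2(0.458/0.433) + 0.542*log2(0.542/0.567) = 0.0018

0.0018 bits


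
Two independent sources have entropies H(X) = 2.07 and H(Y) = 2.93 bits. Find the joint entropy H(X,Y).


For independent variables, H(X,Y) = H(X) + H(Y) = 2.07 + 2.93 = 5.0

5.0 bits


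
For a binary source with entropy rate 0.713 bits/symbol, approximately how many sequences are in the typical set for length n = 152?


log2|A_typical| = nH = 152 * 0.713 = 108.376, so |A_typical| ~ 2^108.376 = 4.211e+32

4.211e+32


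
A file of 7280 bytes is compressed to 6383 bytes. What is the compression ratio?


Ratio = original / compressed = 7280 / 6383 = 1.1405

1.1405


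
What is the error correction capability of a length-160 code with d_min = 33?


Correction capability = floor((d-1)/2) = floor((33-1)/2) = 16

16 errors


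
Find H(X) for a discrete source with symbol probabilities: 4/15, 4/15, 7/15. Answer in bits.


H = -sum(p_i * log2(p_i)). Terms: -(4/15)*log2(4/15) = 0.508504; -(4/15)*log2(4/15) = 0.508504; -(7/15)*log2(7/15) = 0.513117. H = 0.508504 + 0.508504 + 0.513117 = 1.5301

1.5301 bits


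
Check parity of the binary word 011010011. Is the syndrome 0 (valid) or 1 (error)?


Syndrome = XOR of all bits = 0 XOR 1 XOR 1 XOR 0 XOR 1 XOR 0 XOR 0 XOR 1 XOR 1 = 1

1


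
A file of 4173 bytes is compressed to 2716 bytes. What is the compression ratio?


Ratio = original / compressed = 4173 / 2716 = 1.5365

1.5365


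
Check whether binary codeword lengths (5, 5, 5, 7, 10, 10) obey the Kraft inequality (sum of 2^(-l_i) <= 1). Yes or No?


Kraft sum = sum(2^(-l_i)) = 0.1035, need <= 1. Result: satisfied (a binary prefix-free code with these lengths exists)

Yes


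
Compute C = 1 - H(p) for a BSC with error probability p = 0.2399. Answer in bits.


H(p) = -p*log2(p) - (1-p)*log2(1-p) = -0.2399*log2(0.2399) - 0.7601*log2(0.7601) = 0.494073 + 0.300801 = 0.7949. C = 1 - H(p) = 1 - 0.7949 = 0.2051

0.2051 bits


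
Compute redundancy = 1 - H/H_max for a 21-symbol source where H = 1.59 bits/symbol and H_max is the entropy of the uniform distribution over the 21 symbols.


H_max = log2(K) = log2(21) = 4.3923 bits/symbol. Redundancy = 1 - H/H_max = 1 - 1.59/4.3923 = 1 - 0.362 = 0.638

0.638


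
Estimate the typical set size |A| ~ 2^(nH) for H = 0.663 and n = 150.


log2|A_typical| = nH = 150 * 0.663 = 99.45, so |A_typical| ~ 2^99.45 = 8.658e+29

8.658e+29


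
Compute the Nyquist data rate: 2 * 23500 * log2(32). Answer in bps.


Rate = 2 * B * log2(M) = 2 * 23500 * 5.0 = 235000.0

235000.0 bps


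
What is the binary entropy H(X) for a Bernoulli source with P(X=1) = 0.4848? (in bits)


H = -p*log2(p) - (1-p)*log2(1-p). -0.4848*log2(0.4848) = 0.506392; -0.5152*log2(0.5152) = 0.492941. H = 0.506392 + 0.492941 = 0.9993

0.9993 bits


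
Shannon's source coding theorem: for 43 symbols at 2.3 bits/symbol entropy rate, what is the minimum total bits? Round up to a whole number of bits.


Minimum bits >= n * H = 43 * 2.3 = 98.9, rounded up to a whole number of bits = 99

99 bits


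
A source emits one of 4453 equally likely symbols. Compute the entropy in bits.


H = log2(n) = log2(4453) = 12.1206

12.1206 bits


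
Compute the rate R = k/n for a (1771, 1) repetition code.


Rate = k/n = 1/1771

1/1771


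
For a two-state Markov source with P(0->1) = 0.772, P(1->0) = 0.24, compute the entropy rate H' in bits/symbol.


Stationary distribution: pi_0 = p10/(p01+p10) = 0.2372, pi_1 = 0.7628. Entropy rate H' = pi_0*H(p01) + pi_1*H(p10) = 0.2372*0.7745 + 0.7628*0.795 = 0.7902

0.7902 bits/symbol


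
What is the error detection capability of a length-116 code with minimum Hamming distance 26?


Detection capability = d_min - 1 = 26 - 1 = 25

25 errors


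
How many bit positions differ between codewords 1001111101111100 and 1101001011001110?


Count differing positions: . ^ . . ^ ^ . ^ ^ . ^ ^ . . ^ . = 8 differences

8


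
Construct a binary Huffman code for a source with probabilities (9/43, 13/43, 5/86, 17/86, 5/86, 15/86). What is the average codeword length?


Huffman construction (repeatedly merge the two least-probable nodes; each merge adds 1 bit to every symbol beneath it): 5/86 + 5/86 = 5/43; 5/43 + 15/86 = 25/86; 17/86 + 9/43 = 35/86; 25/86 + 13/43 = 51/86; 35/86 + 51/86 = 1. Resulting codeword lengths (in the order the probabilities were given): (2, 2, 4, 2, 4, 3). L_avg = sum(p_i * l_i) = 9/43*2 + 13/43*2 + 5/86*4 + 17/86*2 + 5/86*4 + 15/86*3 = 207/86 = 2.407

2.407 bits


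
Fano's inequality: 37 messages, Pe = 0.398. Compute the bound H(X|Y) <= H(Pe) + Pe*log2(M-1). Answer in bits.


H(Pe) = -Pe*log2(Pe) - (1-Pe)*log2(1-Pe) = -0.398*log2(0.398) - 0.602*log2(0.602) = 0.529006 + 0.440763 = 0.9698. Pe*log2(M-1) = 0.398*log2(36) = 2.057630. Bound = H(Pe) + Pe*log2(M-1) = 0.529006 + 0.440763 + 2.057630 = 3.0274

3.0274 bits


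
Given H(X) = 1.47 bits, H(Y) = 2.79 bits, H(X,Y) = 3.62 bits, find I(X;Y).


I(X;Y) = H(X) + H(Y) - H(X,Y) = 1.47 + 2.79 - 3.62 = 0.64

0.64 bits


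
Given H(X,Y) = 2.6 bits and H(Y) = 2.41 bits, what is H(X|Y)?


H(X|Y) = H(X,Y) - H(Y) = 2.6 - 2.41 = 0.19

0.19 bits


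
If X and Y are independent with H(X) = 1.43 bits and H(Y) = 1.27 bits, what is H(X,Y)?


For independent variables, H(X,Y) = H(X) + H(Y) = 1.43 + 1.27 = 2.7

2.7 bits


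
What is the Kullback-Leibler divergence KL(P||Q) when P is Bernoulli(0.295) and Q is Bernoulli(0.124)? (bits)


KL = p*log2(p/q) + (1-p)*log2((1-p)/(1-q)) = 0.295*log2(0.295/0.124) + 0.705*log2(0.705/0.876) = 0.148

0.148 bits


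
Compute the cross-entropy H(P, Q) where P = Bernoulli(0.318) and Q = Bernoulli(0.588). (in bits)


H(P,Q) = -p*log2(q) - (1-p)*log2(1-q). -0.318*log2(0.588) = 0.243624; -0.682*log2(0.412) = 0.872472. H(P,Q) = 0.243624 + 0.872472 = 1.1161

1.1161 bits


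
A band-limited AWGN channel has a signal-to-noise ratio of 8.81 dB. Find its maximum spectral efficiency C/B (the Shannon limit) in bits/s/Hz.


SNR_linear = 10^(8.81/10) = 7.6033; C/B = log2(1 + SNR_linear) = log2(1 + 7.6033) = 3.1049

3.1049 bits/s/Hz


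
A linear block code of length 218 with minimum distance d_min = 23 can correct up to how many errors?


Correction capability = floor((d-1)/2) = floor((23-1)/2) = 11

11 errors


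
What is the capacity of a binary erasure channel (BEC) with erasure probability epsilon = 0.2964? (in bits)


C = 1 - epsilon = 1 - 0.2964 = 0.7036

0.7036 bits


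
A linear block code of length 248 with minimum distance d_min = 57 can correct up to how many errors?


Correction capability = floor((d-1)/2) = floor((57-1)/2) = 28

28 errors


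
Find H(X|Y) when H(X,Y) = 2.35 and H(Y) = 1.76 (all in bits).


H(X|Y) = H(X,Y) - H(Y) = 2.35 - 1.76 = 0.59

0.59 bits


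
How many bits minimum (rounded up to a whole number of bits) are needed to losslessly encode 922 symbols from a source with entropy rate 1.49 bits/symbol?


Minimum bits >= n * H = 922 * 1.49 = 1373.78, rounded up to a whole number of bits = 1374

1374 bits


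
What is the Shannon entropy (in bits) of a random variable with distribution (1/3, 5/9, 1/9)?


H = -sum(p_i * log2(p_i)). Terms: -(1/3)*log2(1/3) = 0.528321; -(5/9)*log2(5/9) = 0.471109; -(1/9)*log2(1/9) = 0.352214. H = 0.528321 + 0.471109 + 0.352214 = 1.3516

1.3516 bits


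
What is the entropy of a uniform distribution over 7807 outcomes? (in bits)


H = log2(n) = log2(7807) = 12.9306

12.9306 bits


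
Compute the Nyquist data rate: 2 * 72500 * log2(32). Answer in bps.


Rate = 2 * B * log2(M) = 2 * 72500 * 5.0 = 725000.0

725000.0 bps


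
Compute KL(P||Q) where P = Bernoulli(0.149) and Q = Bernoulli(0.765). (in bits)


KL = p*log2(p/q) + (1-p)*log2((1-p)/(1-q)) = 0.149*log2(0.149/0.765) + 0.851*log2(0.851/0.235) = 1.2282

1.2282 bits


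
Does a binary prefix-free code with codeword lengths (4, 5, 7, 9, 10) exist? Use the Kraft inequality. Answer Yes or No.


Kraft sum = sum(2^(-l_i)) = 0.1045, need <= 1. Result: satisfied (a binary prefix-free code with these lengths exists)

Yes


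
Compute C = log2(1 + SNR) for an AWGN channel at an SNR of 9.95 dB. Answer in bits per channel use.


SNR_linear = 10^(9.95/10) = 9.8855; C = log2(1 + SNR_linear) = log2(1 + 9.8855) = 3.4443

3.4443 bits/channel use


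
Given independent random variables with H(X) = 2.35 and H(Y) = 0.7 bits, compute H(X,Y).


For independent variables, H(X,Y) = H(X) + H(Y) = 2.35 + 0.7 = 3.05

3.05 bits


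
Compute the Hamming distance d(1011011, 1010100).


Count differing positions: . . . ^ ^ ^ ^ = 4 differences

4


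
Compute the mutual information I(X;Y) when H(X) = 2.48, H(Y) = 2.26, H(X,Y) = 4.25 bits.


I(X;Y) = H(X) + H(Y) - H(X,Y) = 2.48 + 2.26 - 4.25 = 0.49

0.49 bits


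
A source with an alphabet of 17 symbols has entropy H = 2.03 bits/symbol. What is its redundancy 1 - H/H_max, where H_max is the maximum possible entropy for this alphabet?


H_max = log2(K) = log2(17) = 4.0875 bits/symbol. Redundancy = 1 - H/H_max = 1 - 2.03/4.0875 = 1 - 0.4966 = 0.5034

0.5034


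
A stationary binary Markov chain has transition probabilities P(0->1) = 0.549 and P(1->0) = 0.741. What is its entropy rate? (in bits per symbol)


Stationary distribution: pi_0 = p10/(p01+p10) = 0.5744, pi_1 = 0.4256. Entropy rate H' = pi_0*H(p01) + pi_1*H(p10) = 0.5744*0.9931 + 0.4256*0.8252 = 0.9216

0.9216 bits/symbol


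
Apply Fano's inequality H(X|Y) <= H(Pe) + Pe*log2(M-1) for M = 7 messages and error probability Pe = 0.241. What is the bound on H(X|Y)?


H(Pe) = -Pe*log2(Pe) - (1-Pe)*log2(1-Pe) = -0.241*log2(0.241) - 0.759*log2(0.759) = 0.494748 + 0.301952 = 0.7967. Pe*log2(M-1) = 0.241*log2(6) = 0.622976. Bound = H(Pe) + Pe*log2(M-1) = 0.494748 + 0.301952 + 0.622976 = 1.4197

1.4197 bits


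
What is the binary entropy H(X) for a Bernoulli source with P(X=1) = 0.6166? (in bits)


H = -p*log2(p) - (1-p)*log2(1-p). -0.6166*log2(0.6166) = 0.430136; -0.3834*log2(0.3834) = 0.530272. H = 0.430136 + 0.530272 = 0.9604

0.9604 bits


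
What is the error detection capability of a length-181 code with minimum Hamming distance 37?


Detection capability = d_min - 1 = 37 - 1 = 36

36 errors


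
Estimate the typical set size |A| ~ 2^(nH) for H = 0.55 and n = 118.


log2|A_typical| = nH = 118 * 0.55 = 64.9, so |A_typical| ~ 2^64.9 = 3.442e+19

3.442e+19


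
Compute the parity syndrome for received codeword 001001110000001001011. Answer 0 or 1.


Syndrome = XOR of all bits = 0 XOR 0 XOR 1 XOR 0 XOR 0 XOR 1 XOR 1 XOR 1 XOR 0 XOR 0 XOR 0 XOR 0 XOR 0 XOR 0 XOR 1 XOR 0 XOR 0 XOR 1 XOR 0 XOR 1 XOR 1 = 0

0


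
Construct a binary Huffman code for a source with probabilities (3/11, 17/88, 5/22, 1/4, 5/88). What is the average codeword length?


Huffman construction (repeatedly merge the two least-probable nodes; each merge adds 1 bit to every symbol beneath it): 5/88 + 17/88 = 1/4; 5/22 + 1/4 = 21/44; 1/4 + 3/11 = 23/44; 21/44 + 23/44 = 1. Resulting codeword lengths (in the order the probabilities were given): (2, 3, 2, 2, 3). L_avg = sum(p_i * l_i) = 3/11*2 + 17/88*3 + 5/22*2 + 1/4*2 + 5/88*3 = 9/4 = 2.25

2.25 bits


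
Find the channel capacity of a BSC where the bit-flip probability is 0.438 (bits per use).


H(p) = -p*log2(p) - (1-p)*log2(1-p) = -0.438*log2(0.438) - 0.562*log2(0.562) = 0.521657 + 0.467223 = 0.9889. C = 1 - H(p) = 1 - 0.9889 = 0.0111

0.0111 bits


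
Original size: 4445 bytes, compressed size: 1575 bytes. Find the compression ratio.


Ratio = original / compressed = 4445 / 1575 = 2.8222

2.8222


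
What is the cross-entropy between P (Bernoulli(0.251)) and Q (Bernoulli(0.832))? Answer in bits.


H(P,Q) = -p*log2(q) - (1-p)*log2(1-q). -0.251*log2(0.832) = 0.066601; -0.749*log2(0.168) = 1.927527. H(P,Q) = 0.066601 + 1.927527 = 1.9941

1.9941 bits


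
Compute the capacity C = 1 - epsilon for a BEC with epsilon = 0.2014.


C = 1 - epsilon = 1 - 0.2014 = 0.7986

0.7986 bits


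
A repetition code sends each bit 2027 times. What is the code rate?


Rate = k/n = 1/2027

1/2027


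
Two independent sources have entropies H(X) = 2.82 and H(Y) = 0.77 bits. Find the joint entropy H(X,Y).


For independent variables, H(X,Y) = H(X) + H(Y) = 2.82 + 0.77 = 3.59

3.59 bits


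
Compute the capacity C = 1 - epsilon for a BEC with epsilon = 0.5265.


C = 1 - epsilon = 1 - 0.5265 = 0.4735

0.4735 bits


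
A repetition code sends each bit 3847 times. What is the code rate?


Rate = k/n = 1/3847

1/3847


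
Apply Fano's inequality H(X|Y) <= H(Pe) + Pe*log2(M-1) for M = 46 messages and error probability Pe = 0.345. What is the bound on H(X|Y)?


H(Pe) = -Pe*log2(Pe) - (1-Pe)*log2(1-Pe) = -0.345*log2(0.345) - 0.655*log2(0.655) = 0.529689 + 0.399834 = 0.9295. Pe*log2(M-1) = 0.345*log2(45) = 1.894689. Bound = H(Pe) + Pe*log2(M-1) = 0.529689 + 0.399834 + 1.894689 = 2.8242

2.8242 bits


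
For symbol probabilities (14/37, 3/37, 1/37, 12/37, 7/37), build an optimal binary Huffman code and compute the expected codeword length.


Huffman construction (repeatedly merge the two least-probable nodes; each merge adds 1 bit to every symbol beneath it): 1/37 + 3/37 = 4/37; 4/37 + 7/37 = 11/37; 11/37 + 12/37 = 23/37; 14/37 + 23/37 = 1. Resulting codeword lengths (in the order the probabilities were given): (1, 4, 4, 2, 3). L_avg = sum(p_i * l_i) = 14/37*1 + 3/37*4 + 1/37*4 + 12/37*2 + 7/37*3 = 75/37 = 2.027

2.027 bits


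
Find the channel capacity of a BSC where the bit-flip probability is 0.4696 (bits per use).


H(p) = -p*log2(p) - (1-p)*log2(1-p) = -0.4696*log2(0.4696) - 0.5304*log2(0.5304) = 0.512097 + 0.485235 = 0.9973. C = 1 - H(p) = 1 - 0.9973 = 0.0027

0.0027 bits


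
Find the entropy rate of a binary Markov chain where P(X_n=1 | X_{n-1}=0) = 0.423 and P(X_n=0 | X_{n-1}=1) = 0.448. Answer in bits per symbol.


Stationary distribution: pi_0 = p10/(p01+p10) = 0.5144, pi_1 = 0.4856. Entropy rate H' = pi_0*H(p01) + pi_1*H(p10) = 0.5144*0.9828 + 0.4856*0.9922 = 0.9874

0.9874 bits/symbol


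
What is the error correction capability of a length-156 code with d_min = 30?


Correction capability = floor((d-1)/2) = floor((30-1)/2) = 14

14 errors


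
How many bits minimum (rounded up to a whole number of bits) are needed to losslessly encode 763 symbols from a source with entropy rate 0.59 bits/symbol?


Minimum bits >= n * H = 763 * 0.59 = 450.17, rounded up to a whole number of bits = 451

451 bits


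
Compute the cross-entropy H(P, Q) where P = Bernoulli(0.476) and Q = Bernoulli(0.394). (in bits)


H(P,Q) = -p*log2(q) - (1-p)*log2(1-q). -0.476*log2(0.394) = 0.639617; -0.524*log2(0.606) = 0.378648. H(P,Q) = 0.639617 + 0.378648 = 1.0183

1.0183 bits


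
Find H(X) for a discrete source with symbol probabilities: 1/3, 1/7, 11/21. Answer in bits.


H = -sum(p_i * log2(p_i)). Terms: -(1/3)*log2(1/3) = 0.528321; -(1/7)*log2(1/7) = 0.401051; -(11/21)*log2(11/21) = 0.488654. H = 0.528321 + 0.401051 + 0.488654 = 1.418

1.418 bits


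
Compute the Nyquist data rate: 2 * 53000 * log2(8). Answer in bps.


Rate = 2 * B * log2(M) = 2 * 53000 * 3.0 = 318000.0

318000.0 bps


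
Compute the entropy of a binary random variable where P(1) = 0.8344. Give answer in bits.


H = -p*log2(p) - (1-p)*log2(1-p). -0.8344*log2(0.8344) = 0.217936; -0.1656*log2(0.1656) = 0.429604. H = 0.217936 + 0.429604 = 0.6475

0.6475 bits


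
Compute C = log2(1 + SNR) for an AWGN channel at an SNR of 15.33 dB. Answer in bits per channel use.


SNR_linear = 10^(15.33/10) = 34.1193; C = log2(1 + SNR_linear) = log2(1 + 34.1193) = 5.1342

5.1342 bits/channel use


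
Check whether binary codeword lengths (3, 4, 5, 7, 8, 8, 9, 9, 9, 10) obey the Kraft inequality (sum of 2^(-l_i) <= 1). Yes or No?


Kraft sum = sum(2^(-l_i)) = 0.2412, need <= 1. Result: satisfied (a binary prefix-free code with these lengths exists)

Yes


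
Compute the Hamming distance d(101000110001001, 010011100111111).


Count differing positions: ^ ^ ^ . ^ ^ . ^ . ^ ^ . ^ ^ . = 10 differences

10


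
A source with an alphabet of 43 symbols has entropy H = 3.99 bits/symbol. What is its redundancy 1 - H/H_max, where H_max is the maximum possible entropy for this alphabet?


H_max = log2(K) = log2(43) = 5.4263 bits/symbol. Redundancy = 1 - H/H_max = 1 - 3.99/5.4263 = 1 - 0.7353 = 0.2647

0.2647


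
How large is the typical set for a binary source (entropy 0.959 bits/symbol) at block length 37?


log2|A_typical| = nH = 37 * 0.959 = 35.483, so |A_typical| ~ 2^35.483 = 4.802e+10

4.802e+10


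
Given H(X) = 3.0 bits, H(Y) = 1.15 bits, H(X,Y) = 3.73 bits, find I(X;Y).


I(X;Y) = H(X) + H(Y) - H(X,Y) = 3.0 + 1.15 - 3.73 = 0.42

0.42 bits


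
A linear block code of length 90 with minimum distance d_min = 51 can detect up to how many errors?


Detection capability = d_min - 1 = 51 - 1 = 50

50 errors


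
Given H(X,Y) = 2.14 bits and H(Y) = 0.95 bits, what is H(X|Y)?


H(X|Y) = H(X,Y) - H(Y) = 2.14 - 0.95 = 1.19

1.19 bits


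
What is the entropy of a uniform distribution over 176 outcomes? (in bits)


H = log2(n) = log2(176) = 7.4594

7.4594 bits


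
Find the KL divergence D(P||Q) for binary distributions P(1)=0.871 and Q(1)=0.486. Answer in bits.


KL = p*log2(p/q) + (1-p)*log2((1-p)/(1-q)) = 0.871*log2(0.871/0.486) + 0.129*log2(0.129/0.514) = 0.4759

0.4759 bits


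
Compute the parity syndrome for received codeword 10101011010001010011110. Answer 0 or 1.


Syndrome = XOR of all bits = 1 XOR 0 XOR 1 XOR 0 XOR 1 XOR 0 XOR 1 XOR 1 XOR 0 XOR 1 XOR 0 XOR 0 XOR 0 XOR 1 XOR 0 XOR 1 XOR 0 XOR 0 XOR 1 XOR 1 XOR 1 XOR 1 XOR 0 = 0

0


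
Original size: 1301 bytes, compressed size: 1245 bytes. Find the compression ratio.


Ratio = original / compressed = 1301 / 1245 = 1.045

1.045


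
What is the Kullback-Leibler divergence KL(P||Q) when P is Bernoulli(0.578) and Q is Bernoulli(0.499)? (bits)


KL = p*log2(p/q) + (1-p)*log2((1-p)/(1-q)) = 0.578*log2(0.578/0.499) + 0.422*log2(0.422/0.501) = 0.0181

0.0181 bits


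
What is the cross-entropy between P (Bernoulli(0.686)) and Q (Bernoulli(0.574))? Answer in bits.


H(P,Q) = -p*log2(q) - (1-p)*log2(1-q). -0.686*log2(0.574) = 0.549402; -0.314*log2(0.426) = 0.386557. H(P,Q) = 0.549402 + 0.386557 = 0.936

0.936 bits


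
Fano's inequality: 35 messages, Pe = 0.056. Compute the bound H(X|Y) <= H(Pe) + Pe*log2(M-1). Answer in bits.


H(Pe) = -Pe*log2(Pe) - (1-Pe)*log2(1-Pe) = -0.056*log2(0.056) - 0.944*log2(0.944) = 0.232872 + 0.078485 = 0.3114. Pe*log2(M-1) = 0.056*log2(34) = 0.284898. Bound = H(Pe) + Pe*log2(M-1) = 0.232872 + 0.078485 + 0.284898 = 0.5963

0.5963 bits


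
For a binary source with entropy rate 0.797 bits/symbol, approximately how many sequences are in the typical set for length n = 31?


log2|A_typical| = nH = 31 * 0.797 = 24.707, so |A_typical| ~ 2^24.707 = 2.739e+07

2.739e+07


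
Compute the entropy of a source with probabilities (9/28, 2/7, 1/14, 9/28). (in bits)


H = -sum(p_i * log2(p_i)). Terms: -(9/28)*log2(9/28) = 0.526317; -(2/7)*log2(2/7) = 0.516387; -(1/14)*log2(1/14) = 0.271954; -(9/28)*log2(9/28) = 0.526317. H = 0.526317 + 0.516387 + 0.271954 + 0.526317 = 1.841

1.841 bits


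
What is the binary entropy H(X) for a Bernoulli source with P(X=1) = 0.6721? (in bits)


H = -p*log2(p) - (1-p)*log2(1-p). -0.6721*log2(0.6721) = 0.385283; -0.3279*log2(0.3279) = 0.527484. H = 0.385283 + 0.527484 = 0.9128

0.9128 bits


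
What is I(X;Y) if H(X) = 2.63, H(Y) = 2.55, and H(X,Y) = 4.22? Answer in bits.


I(X;Y) = H(X) + H(Y) - H(X,Y) = 2.63 + 2.55 - 4.22 = 0.96

0.96 bits


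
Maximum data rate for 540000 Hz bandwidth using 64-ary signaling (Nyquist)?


Rate = 2 * B * log2(M) = 2 * 540000 * 6.0 = 6480000.0

6480000.0 bps


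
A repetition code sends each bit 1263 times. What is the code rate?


Rate = k/n = 1/1263

1/1263


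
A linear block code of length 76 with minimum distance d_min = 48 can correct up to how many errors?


Correction capability = floor((d-1)/2) = floor((48-1)/2) = 23

23 errors


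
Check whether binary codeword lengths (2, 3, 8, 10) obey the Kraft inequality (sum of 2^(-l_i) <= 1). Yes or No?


Kraft sum = sum(2^(-l_i)) = 0.3799, need <= 1. Result: satisfied (a binary prefix-free code with these lengths exists)

Yes


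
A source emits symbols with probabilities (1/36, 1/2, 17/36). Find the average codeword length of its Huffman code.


Huffman construction (repeatedly merge the two least-probable nodes; each merge adds 1 bit to every symbol beneath it): 1/36 + 17/36 = 1/2; 1/2 + 1/2 = 1. Resulting codeword lengths (in the order the probabilities were given): (2, 1, 2). L_avg = sum(p_i * l_i) = 1/36*2 + 1/2*1 + 17/36*2 = 3/2 = 1.5

1.5 bits


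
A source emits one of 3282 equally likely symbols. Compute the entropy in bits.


H = log2(n) = log2(3282) = 11.6804

11.6804 bits


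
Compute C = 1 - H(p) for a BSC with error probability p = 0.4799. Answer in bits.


H(p) = -p*log2(p) - (1-p)*log2(1-p) = -0.4799*log2(0.4799) - 0.5201*log2(0.5201) = 0.508307 + 0.490527 = 0.9988. C = 1 - H(p) = 1 - 0.9988 = 0.0012

0.0012 bits


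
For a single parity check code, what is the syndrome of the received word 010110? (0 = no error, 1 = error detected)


Syndrome = XOR of all bits = 0 XOR 1 XOR 0 XOR 1 XOR 1 XOR 0 = 1

1


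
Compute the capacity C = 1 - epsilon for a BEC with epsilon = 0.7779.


C = 1 - epsilon = 1 - 0.7779 = 0.2221

0.2221 bits


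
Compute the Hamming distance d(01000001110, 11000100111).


Count differing positions: ^ . . . . ^ . ^ . . ^ = 4 differences

4


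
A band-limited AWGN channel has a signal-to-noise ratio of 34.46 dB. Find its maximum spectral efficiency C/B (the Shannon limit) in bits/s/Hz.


SNR_linear = 10^(34.46/10) = 2792.5438; C/B = log2(1 + SNR_linear) = log2(1 + 2792.5438) = 11.4479

11.4479 bits/s/Hz


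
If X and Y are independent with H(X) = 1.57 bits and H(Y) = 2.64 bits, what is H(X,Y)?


For independent variables, H(X,Y) = H(X) + H(Y) = 1.57 + 2.64 = 4.21

4.21 bits


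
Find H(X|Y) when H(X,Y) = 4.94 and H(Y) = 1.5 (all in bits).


H(X|Y) = H(X,Y) - H(Y) = 4.94 - 1.5 = 3.44

3.44 bits


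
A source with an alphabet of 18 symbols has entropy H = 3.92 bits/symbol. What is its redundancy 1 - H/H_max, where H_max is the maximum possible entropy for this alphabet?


H_max = log2(K) = log2(18) = 4.1699 bits/symbol. Redundancy = 1 - H/H_max = 1 - 3.92/4.1699 = 1 - 0.9401 = 0.0599

0.0599


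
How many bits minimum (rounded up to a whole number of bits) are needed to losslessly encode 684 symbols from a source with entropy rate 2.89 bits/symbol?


Minimum bits >= n * H = 684 * 2.89 = 1976.76, rounded up to a whole number of bits = 1977

1977 bits


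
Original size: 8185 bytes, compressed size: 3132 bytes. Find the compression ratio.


Ratio = original / compressed = 8185 / 3132 = 2.6133

2.6133


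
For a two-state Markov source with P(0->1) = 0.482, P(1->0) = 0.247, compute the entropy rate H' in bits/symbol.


Stationary distribution: pi_0 = p10/(p01+p10) = 0.3388, pi_1 = 0.6612. Entropy rate H' = pi_0*H(p01) + pi_1*H(p10) = 0.3388*0.9991 + 0.6612*0.8065 = 0.8717

0.8717 bits/symbol


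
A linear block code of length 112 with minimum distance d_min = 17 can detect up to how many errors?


Detection capability = d_min - 1 = 17 - 1 = 16

16 errors


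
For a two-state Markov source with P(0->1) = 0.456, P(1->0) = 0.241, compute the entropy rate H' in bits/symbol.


Stationary distribution: pi_0 = p10/(p01+p10) = 0.3458, pi_1 = 0.6542. Entropy rate H' = pi_0*H(p01) + pi_1*H(p10) = 0.3458*0.9944 + 0.6542*0.7967 = 0.8651

0.8651 bits/symbol


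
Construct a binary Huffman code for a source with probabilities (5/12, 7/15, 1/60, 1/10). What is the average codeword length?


Huffman construction (repeatedly merge the two least-probable nodes; each merge adds 1 bit to every symbol beneath it): 1/60 + 1/10 = 7/60; 7/60 + 5/12 = 8/15; 7/15 + 8/15 = 1. Resulting codeword lengths (in the order the probabilities were given): (2, 1, 3, 3). L_avg = sum(p_i * l_i) = 5/12*2 + 7/15*1 + 1/60*3 + 1/10*3 = 33/20 = 1.65

1.65 bits


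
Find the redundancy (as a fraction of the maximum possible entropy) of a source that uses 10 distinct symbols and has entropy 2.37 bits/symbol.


H_max = log2(K) = log2(10) = 3.3219 bits/symbol. Redundancy = 1 - H/H_max = 1 - 2.37/3.3219 = 1 - 0.7134 = 0.2866

0.2866


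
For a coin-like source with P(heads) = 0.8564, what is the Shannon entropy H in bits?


H = -p*log2(p) - (1-p)*log2(1-p). -0.8564*log2(0.8564) = 0.191528; -0.1436*log2(0.1436) = 0.402062. H = 0.191528 + 0.402062 = 0.5936

0.5936 bits


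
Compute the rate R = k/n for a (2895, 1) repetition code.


Rate = k/n = 1/2895

1/2895


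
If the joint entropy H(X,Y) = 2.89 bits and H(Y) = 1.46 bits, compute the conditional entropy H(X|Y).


H(X|Y) = H(X,Y) - H(Y) = 2.89 - 1.46 = 1.43

1.43 bits


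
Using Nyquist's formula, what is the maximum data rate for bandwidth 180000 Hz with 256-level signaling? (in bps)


Rate = 2 * B * log2(M) = 2 * 180000 * 8.0 = 2880000.0

2880000.0 bps


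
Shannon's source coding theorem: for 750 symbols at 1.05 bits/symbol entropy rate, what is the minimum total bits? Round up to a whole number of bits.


Minimum bits >= n * H = 750 * 1.05 = 787.5, rounded up to a whole number of bits = 788

788 bits


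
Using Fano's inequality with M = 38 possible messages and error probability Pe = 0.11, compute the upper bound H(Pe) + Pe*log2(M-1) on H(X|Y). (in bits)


H(Pe) = -Pe*log2(Pe) - (1-Pe)*log2(1-Pe) = -0.11*log2(0.11) - 0.89*log2(0.89) = 0.350287 + 0.149629 = 0.4999. Pe*log2(M-1) = 0.11*log2(37) = 0.573040. Bound = H(Pe) + Pe*log2(M-1) = 0.350287 + 0.149629 + 0.573040 = 1.073

1.073 bits


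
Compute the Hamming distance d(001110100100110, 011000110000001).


Count differing positions: . ^ . ^ ^ . . ^ . ^ . . ^ ^ ^ = 8 differences

8


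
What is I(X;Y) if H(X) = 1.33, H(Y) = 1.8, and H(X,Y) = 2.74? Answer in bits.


I(X;Y) = H(X) + H(Y) - H(X,Y) = 1.33 + 1.8 - 2.74 = 0.39

0.39 bits


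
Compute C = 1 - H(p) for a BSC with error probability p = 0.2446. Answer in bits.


H(p) = -p*log2(p) - (1-p)*log2(1-p) = -0.2446*log2(0.2446) - 0.7554*log2(0.7554) = 0.496906 + 0.305701 = 0.8026. C = 1 - H(p) = 1 - 0.8026 = 0.1974

0.1974 bits


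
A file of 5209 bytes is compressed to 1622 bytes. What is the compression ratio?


Ratio = original / compressed = 5209 / 1622 = 3.2115

3.2115


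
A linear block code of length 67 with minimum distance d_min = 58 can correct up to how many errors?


Correction capability = floor((d-1)/2) = floor((58-1)/2) = 28

28 errors


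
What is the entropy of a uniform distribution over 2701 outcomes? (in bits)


H = log2(n) = log2(2701) = 11.3993

11.3993 bits


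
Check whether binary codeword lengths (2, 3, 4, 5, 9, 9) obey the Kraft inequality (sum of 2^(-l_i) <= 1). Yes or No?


Kraft sum = sum(2^(-l_i)) = 0.4727, need <= 1. Result: satisfied (a binary prefix-free code with these lengths exists)

Yes


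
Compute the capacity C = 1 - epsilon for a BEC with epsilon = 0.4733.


C = 1 - epsilon = 1 - 0.4733 = 0.5267

0.5267 bits


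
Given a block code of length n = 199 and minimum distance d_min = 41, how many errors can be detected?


Detection capability = d_min - 1 = 41 - 1 = 40

40 errors


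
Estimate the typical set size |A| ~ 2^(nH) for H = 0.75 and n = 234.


log2|A_typical| = nH = 234 * 0.75 = 175.5, so |A_typical| ~ 2^175.5 = 6.773e+52

6.773e+52


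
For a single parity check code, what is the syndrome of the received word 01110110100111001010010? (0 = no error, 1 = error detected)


Syndrome = XOR of all bits = 0 XOR 1 XOR 1 XOR 1 XOR 0 XOR 1 XOR 1 XOR 0 XOR 1 XOR 0 XOR 0 XOR 1 XOR 1 XOR 1 XOR 0 XOR 0 XOR 1 XOR 0 XOR 1 XOR 0 XOR 0 XOR 1 XOR 0 = 0

0


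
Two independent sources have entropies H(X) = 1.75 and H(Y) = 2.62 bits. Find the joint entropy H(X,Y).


For independent variables, H(X,Y) = H(X) + H(Y) = 1.75 + 2.62 = 4.37

4.37 bits


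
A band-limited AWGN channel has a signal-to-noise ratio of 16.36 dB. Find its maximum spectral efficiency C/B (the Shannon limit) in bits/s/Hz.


SNR_linear = 10^(16.36/10) = 43.2514; C/B = log2(1 + SNR_linear) = log2(1 + 43.2514) = 5.4677

5.4677 bits/s/Hz


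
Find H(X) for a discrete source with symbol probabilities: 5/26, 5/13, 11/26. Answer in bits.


H = -sum(p_i * log2(p_i)). Terms: -(5/26)*log2(5/26) = 0.457406; -(5/13)*log2(5/13) = 0.530197; -(11/26)*log2(11/26) = 0.525042. H = 0.457406 + 0.530197 + 0.525042 = 1.5126

1.5126 bits


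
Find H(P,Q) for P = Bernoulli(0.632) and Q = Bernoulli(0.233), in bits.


H(P,Q) = -p*log2(q) - (1-p)*log2(1-q). -0.632*log2(0.233) = 1.328210; -0.368*log2(0.767) = 0.140834. H(P,Q) = 1.328210 + 0.140834 = 1.469

1.469 bits


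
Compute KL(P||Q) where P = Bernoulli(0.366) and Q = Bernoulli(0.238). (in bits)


KL = p*log2(p/q) + (1-p)*log2((1-p)/(1-q)) = 0.366*log2(0.366/0.238) + 0.634*log2(0.634/0.762) = 0.059

0.059 bits


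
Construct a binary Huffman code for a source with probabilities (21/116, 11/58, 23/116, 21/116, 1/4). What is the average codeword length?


Huffman construction (repeatedly merge the two least-probable nodes; each merge adds 1 bit to every symbol beneath it): 21/116 + 21/116 = 21/58; 11/58 + 23/116 = 45/116; 1/4 + 21/58 = 71/116; 45/116 + 71/116 = 1. Resulting codeword lengths (in the order the probabilities were given): (3, 2, 2, 3, 2). L_avg = sum(p_i * l_i) = 21/116*3 + 11/58*2 + 23/116*2 + 21/116*3 + 1/4*2 = 137/58 = 2.3621

2.3621 bits


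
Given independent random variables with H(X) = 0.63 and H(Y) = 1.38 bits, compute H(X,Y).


For independent variables, H(X,Y) = H(X) + H(Y) = 0.63 + 1.38 = 2.01

2.01 bits


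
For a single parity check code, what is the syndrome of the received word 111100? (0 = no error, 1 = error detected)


Syndrome = XOR of all bits = 1 XOR 1 XOR 1 XOR 1 XOR 0 XOR 0 = 0

0


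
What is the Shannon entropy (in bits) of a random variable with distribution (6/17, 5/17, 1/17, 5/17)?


H = -sum(p_i * log2(p_i)). Terms: -(6/17)*log2(6/17) = 0.530294; -(5/17)*log2(5/17) = 0.519275; -(1/17)*log2(1/17) = 0.240439; -(5/17)*log2(5/17) = 0.519275. H = 0.530294 + 0.519275 + 0.240439 + 0.519275 = 1.8093

1.8093 bits


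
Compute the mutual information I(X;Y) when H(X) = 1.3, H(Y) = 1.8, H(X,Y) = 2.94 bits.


I(X;Y) = H(X) + H(Y) - H(X,Y) = 1.3 + 1.8 - 2.94 = 0.16

0.16 bits


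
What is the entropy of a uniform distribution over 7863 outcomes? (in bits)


H = log2(n) = log2(7863) = 12.9409

12.9409 bits


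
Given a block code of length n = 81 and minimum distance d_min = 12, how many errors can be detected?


Detection capability = d_min - 1 = 12 - 1 = 11

11 errors


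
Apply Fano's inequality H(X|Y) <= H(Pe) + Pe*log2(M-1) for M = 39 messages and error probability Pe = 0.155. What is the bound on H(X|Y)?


H(Pe) = -Pe*log2(Pe) - (1-Pe)*log2(1-Pe) = -0.155*log2(0.155) - 0.845*log2(0.845) = 0.416897 + 0.205315 = 0.6222. Pe*log2(M-1) = 0.155*log2(38) = 0.813429. Bound = H(Pe) + Pe*log2(M-1) = 0.416897 + 0.205315 + 0.813429 = 1.4356

1.4356 bits


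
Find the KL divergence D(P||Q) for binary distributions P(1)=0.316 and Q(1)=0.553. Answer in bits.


KL = p*log2(p/q) + (1-p)*log2((1-p)/(1-q)) = 0.316*log2(0.316/0.553) + 0.684*log2(0.684/0.447) = 0.1647

0.1647 bits


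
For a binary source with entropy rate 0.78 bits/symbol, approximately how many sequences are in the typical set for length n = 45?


log2|A_typical| = nH = 45 * 0.78 = 35.1, so |A_typical| ~ 2^35.1 = 3.683e+10

3.683e+10


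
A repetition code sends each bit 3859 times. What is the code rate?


Rate = k/n = 1/3859

1/3859


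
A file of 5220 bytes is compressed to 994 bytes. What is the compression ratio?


Ratio = original / compressed = 5220 / 994 = 5.2515

5.2515


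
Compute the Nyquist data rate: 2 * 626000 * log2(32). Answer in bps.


Rate = 2 * B * log2(M) = 2 * 626000 * 5.0 = 6260000.0

6260000.0 bps


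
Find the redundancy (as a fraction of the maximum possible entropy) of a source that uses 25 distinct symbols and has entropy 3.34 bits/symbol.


H_max = log2(K) = log2(25) = 4.6439 bits/symbol. Redundancy = 1 - H/H_max = 1 - 3.34/4.6439 = 1 - 0.7192 = 0.2808

0.2808


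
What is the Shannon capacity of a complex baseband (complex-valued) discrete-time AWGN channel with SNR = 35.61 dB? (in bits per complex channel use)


SNR_linear = 10^(35.61/10) = 3639.1504; C = log2(1 + SNR_linear) = log2(1 + 3639.1504) = 11.8298

11.8298 bits/channel use


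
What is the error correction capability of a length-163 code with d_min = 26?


Correction capability = floor((d-1)/2) = floor((26-1)/2) = 12

12 errors


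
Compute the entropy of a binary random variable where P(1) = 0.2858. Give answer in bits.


H = -p*log2(p) - (1-p)*log2(1-p). -0.2858*log2(0.2858) = 0.516418; -0.7142*log2(0.7142) = 0.346815. H = 0.516418 + 0.346815 = 0.8632

0.8632 bits


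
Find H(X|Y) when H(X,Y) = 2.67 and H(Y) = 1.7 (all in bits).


H(X|Y) = H(X,Y) - H(Y) = 2.67 - 1.7 = 0.97

0.97 bits


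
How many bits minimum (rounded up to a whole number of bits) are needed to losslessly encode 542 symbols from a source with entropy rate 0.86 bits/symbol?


Minimum bits >= n * H = 542 * 0.86 = 466.12, rounded up to a whole number of bits = 467

467 bits


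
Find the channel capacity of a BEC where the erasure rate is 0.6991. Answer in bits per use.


C = 1 - epsilon = 1 - 0.6991 = 0.3009

0.3009 bits


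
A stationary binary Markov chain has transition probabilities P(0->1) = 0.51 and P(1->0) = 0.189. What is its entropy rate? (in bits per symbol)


Stationary distribution: pi_0 = p10/(p01+p10) = 0.2704, pi_1 = 0.7296. Entropy rate H' = pi_0*H(p01) + pi_1*H(p10) = 0.2704*0.9997 + 0.7296*0.6994 = 0.7806

0.7806 bits/symbol
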